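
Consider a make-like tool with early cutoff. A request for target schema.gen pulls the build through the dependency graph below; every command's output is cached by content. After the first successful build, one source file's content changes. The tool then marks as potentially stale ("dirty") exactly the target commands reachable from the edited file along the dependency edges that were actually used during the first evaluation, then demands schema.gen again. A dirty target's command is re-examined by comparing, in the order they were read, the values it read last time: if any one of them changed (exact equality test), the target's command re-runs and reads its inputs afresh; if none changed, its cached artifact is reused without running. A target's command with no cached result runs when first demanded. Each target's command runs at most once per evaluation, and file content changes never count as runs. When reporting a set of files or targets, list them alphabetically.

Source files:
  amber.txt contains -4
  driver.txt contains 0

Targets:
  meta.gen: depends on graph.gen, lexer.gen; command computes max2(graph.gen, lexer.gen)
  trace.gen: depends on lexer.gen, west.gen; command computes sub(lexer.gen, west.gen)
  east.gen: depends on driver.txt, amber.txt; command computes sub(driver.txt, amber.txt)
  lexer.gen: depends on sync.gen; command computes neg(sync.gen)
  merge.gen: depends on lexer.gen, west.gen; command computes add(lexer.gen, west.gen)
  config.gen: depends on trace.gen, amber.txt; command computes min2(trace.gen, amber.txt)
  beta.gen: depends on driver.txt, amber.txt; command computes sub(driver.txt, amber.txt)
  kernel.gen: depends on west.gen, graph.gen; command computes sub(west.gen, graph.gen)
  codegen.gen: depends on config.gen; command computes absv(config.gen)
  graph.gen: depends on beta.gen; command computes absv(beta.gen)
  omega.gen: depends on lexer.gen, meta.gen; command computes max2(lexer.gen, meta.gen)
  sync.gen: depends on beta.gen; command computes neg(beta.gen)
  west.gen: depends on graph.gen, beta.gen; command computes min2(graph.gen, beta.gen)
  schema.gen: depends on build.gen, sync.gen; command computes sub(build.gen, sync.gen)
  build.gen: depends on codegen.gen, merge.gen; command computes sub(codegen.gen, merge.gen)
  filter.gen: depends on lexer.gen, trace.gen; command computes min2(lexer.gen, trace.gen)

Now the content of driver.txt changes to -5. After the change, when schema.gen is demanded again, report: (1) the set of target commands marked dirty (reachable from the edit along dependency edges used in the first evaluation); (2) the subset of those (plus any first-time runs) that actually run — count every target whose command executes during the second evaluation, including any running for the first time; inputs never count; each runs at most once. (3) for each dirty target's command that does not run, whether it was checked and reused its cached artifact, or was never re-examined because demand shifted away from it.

The edit dirties: beta.gen, build.gen, codegen.gen, config.gen, graph.gen, lexer.gen, merge.gen, schema.gen, sync.gen, trace.gen, west.gen.
9 target commands run: beta.gen, build.gen, graph.gen, lexer.gen, merge.gen, schema.gen, sync.gen, trace.gen, west.gen.
Cache hits after checking: codegen.gen, config.gen.
Note where the cutoff bites: config.gen is checked, finds nothing changed, and keeps its cache.

First demand of the output computes:
  beta.gen = sub(0, -4) = 4
  graph.gen = absv(4) = 4
  sync.gen = neg(4) = -4
  lexer.gen = neg(-4) = 4
  west.gen = min2(4, 4) = 4
  merge.gen = add(4, 4) = 8
  trace.gen = sub(4, 4) = 0
  config.gen = min2(0, -4) = -4
  codegen.gen = absv(-4) = 4
  build.gen = sub(4, 8) = -4
  schema.gen = sub(-4, -4) = 0

After the edit, cleaning proceeds:
  beta.gen: a read changed (driver.txt 0->-5) — executes, giving -1.
  graph.gen: a read changed (beta.gen 4->-1) — executes, giving 1.
  sync.gen: a read changed (beta.gen 4->-1) — executes, giving 1.
  lexer.gen: a read changed (sync.gen -4->1) — executes, giving -1.
  west.gen: a read changed (graph.gen 4->1; beta.gen 4->-1) — executes, giving -1.
  merge.gen: a read changed (lexer.gen 4->-1; west.gen 4->-1) — executes, giving -2.
  trace.gen: a read changed (lexer.gen 4->-1; west.gen 4->-1) — executes, giving 0 — identical to its old value.
  config.gen: dirty, but its reads are unchanged (trace.gen unchanged, amber.txt unchanged); cached -4 stands.
  codegen.gen: dirty, but its reads are unchanged (config.gen unchanged); cached 4 stands.
  build.gen: a read changed (merge.gen 8->-2) — executes, giving 6.
  schema.gen: a read changed (build.gen -4->6; sync.gen -4->1) — executes, giving 5.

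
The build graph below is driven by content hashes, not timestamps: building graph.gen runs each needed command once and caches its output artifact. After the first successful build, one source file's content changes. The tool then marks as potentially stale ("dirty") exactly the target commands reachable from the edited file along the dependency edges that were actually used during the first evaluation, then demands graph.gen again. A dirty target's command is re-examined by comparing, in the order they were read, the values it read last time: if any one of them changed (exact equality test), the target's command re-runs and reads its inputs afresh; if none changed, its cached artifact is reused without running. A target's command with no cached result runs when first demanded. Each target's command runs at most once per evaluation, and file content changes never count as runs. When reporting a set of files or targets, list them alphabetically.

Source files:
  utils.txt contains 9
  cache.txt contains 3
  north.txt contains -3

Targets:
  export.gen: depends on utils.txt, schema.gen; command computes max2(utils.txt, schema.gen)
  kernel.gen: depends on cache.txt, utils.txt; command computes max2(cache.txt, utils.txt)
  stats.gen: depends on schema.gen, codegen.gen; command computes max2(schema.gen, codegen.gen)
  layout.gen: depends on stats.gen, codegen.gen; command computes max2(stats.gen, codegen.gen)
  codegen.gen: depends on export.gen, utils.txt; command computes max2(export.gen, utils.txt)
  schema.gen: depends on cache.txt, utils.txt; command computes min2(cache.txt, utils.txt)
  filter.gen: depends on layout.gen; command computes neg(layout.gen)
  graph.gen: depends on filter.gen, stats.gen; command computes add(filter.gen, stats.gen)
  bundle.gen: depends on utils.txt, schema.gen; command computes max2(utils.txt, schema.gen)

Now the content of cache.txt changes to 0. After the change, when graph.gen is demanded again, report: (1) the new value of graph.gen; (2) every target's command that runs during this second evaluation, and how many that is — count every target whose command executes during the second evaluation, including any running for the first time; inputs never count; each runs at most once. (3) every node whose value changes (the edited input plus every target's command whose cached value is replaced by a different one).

graph.gen now evaluates to 0.
Run set: export.gen, schema.gen, stats.gen (3 run).
Changed values: cache.txt, schema.gen.
The important point: at codegen.gen every value read last time is unchanged, so the dirty flag clears without a run.

Initial pass — values computed on the first demand:
  schema.gen = min2(3, 9) = 3
  export.gen = max2(9, 3) = 9
  codegen.gen = max2(9, 9) = 9
  stats.gen = max2(3, 9) = 9
  layout.gen = max2(9, 9) = 9
  filter.gen = neg(9) = -9
  graph.gen = add(-9, 9) = 0

Second demand — change propagation:
  schema.gen: re-runs because cache.txt 3->0; new result 0.
  export.gen: re-runs because schema.gen 3->0; new result 9 (unchanged).
  codegen.gen: re-examined; everything it read last time is the same (export.gen unchanged, utils.txt unchanged) — cache 9 kept, no run.
  stats.gen: re-runs because schema.gen 3->0; new result 9 (unchanged).
  layout.gen: re-examined; everything it read last time is the same (stats.gen unchanged, codegen.gen unchanged) — cache 9 kept, no run.
  filter.gen: re-examined; everything it read last time is the same (layout.gen unchanged) — cache -9 kept, no run.
  graph.gen: re-examined; everything it read last time is the same (filter.gen unchanged, stats.gen unchanged) — cache 0 kept, no run.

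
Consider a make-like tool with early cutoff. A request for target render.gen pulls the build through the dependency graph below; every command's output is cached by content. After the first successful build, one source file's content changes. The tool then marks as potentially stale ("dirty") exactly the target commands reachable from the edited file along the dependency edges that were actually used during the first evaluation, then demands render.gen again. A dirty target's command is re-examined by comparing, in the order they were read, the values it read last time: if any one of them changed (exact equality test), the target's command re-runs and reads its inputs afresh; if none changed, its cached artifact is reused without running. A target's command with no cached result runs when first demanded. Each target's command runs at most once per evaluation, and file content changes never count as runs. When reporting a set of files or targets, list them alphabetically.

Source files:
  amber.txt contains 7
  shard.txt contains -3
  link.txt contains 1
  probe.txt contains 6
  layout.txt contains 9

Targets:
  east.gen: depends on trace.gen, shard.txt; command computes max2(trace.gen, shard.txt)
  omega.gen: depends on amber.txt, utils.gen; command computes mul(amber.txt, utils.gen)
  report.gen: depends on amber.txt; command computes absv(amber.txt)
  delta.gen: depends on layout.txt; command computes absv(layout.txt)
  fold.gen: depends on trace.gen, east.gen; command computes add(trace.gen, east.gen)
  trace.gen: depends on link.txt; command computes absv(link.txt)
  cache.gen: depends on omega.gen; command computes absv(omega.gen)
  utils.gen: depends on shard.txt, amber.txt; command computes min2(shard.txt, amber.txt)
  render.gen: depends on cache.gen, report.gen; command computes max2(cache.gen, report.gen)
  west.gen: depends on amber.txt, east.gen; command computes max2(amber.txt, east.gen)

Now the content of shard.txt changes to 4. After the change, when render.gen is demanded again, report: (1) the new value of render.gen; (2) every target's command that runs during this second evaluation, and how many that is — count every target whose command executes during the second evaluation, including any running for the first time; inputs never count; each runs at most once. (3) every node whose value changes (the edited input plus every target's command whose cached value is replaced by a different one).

Demanding render.gen again yields 28.
4 target commands run: cache.gen, omega.gen, render.gen, utils.gen.
The nodes whose values change: cache.gen, omega.gen, render.gen, shard.txt, utils.gen.

First demand of the output computes:
  report.gen = absv(7) = 7
  utils.gen = min2(-3, 7) = -3
  omega.gen = mul(7, -3) = -21
  cache.gen = absv(-21) = 21
  render.gen = max2(21, 7) = 21

After the edit, cleaning proceeds:
  utils.gen: a read changed (shard.txt -3->4) — executes, giving 4.
  omega.gen: a read changed (utils.gen -3->4) — executes, giving 28.
  cache.gen: a read changed (omega.gen -21->28) — executes, giving 28.
  render.gen: a read changed (cache.gen 21->28) — executes, giving 28.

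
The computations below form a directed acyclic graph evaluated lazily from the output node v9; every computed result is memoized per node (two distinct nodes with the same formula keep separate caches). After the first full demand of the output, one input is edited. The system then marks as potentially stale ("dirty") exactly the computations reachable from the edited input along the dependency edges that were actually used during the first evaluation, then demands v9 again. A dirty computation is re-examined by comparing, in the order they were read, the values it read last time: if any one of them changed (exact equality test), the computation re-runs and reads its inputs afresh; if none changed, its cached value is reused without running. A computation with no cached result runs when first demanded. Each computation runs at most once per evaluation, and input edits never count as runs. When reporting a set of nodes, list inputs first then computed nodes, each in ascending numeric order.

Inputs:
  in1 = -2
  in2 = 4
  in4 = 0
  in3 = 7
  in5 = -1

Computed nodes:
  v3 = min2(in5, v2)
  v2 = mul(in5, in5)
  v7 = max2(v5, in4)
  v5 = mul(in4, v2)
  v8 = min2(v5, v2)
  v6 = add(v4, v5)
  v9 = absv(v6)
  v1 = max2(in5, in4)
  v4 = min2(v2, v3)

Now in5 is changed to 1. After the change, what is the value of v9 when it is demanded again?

Demanding v9 again yields 1.
Note where the cutoff bites: v5 is checked, finds nothing changed, and keeps its cache.

First demand of the output computes:
  v2 = mul(-1, -1) = 1
  v3 = min2(-1, 1) = -1
  v4 = min2(1, -1) = -1
  v5 = mul(0, 1) = 0
  v6 = add(-1, 0) = -1
  v9 = absv(-1) = 1

After the edit, cleaning proceeds:
  v2: a read changed (in5 -1->1; in5 -1->1) — executes, giving 1 — identical to its old value.
  v3: a read changed (in5 -1->1) — executes, giving 1.
  v4: a read changed (v3 -1->1) — executes, giving 1.
  v5: dirty, but its reads are unchanged (in4 unchanged, v2 unchanged); cached 0 stands.
  v6: a read changed (v4 -1->1) — executes, giving 1.
  v9: a read changed (v6 -1->1) — executes, giving 1 — identical to its old value.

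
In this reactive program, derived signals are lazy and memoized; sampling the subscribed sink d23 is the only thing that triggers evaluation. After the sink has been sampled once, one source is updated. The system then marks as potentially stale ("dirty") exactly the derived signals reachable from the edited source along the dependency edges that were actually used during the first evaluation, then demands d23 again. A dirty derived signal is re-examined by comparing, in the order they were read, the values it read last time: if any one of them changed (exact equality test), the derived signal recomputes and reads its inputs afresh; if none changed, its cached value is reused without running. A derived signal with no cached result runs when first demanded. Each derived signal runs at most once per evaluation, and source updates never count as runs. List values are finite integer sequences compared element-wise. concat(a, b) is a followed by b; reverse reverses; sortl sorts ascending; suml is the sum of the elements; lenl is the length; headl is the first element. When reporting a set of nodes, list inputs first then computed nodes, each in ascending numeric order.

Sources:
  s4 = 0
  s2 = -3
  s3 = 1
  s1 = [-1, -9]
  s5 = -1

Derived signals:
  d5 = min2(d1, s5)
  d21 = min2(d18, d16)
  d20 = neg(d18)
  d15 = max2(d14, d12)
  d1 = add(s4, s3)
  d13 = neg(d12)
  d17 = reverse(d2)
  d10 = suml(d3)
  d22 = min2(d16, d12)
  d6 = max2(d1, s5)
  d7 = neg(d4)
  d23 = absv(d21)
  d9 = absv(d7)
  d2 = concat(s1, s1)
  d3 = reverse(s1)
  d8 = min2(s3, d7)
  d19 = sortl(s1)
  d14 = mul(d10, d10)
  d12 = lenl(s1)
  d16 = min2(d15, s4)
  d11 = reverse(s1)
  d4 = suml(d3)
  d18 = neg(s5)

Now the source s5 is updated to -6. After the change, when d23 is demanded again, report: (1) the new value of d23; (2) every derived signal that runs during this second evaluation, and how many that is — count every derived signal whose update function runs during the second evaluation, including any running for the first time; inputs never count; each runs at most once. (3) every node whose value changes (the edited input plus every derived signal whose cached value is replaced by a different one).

First demand of the output computes:
  d3 = reverse([-1, -9]) = [-9, -1]
  d10 = suml([-9, -1]) = -10
  d12 = lenl([-1, -9]) = 2
  d14 = mul(-10, -10) = 100
  d15 = max2(100, 2) = 100
  d16 = min2(100, 0) = 0
  d18 = neg(-1) = 1
  d21 = min2(1, 0) = 0
  d23 = absv(0) = 0

After the edit, cleaning proceeds:
  d18: a read changed (s5 -1->-6) — executes, giving 6.
  d21: a read changed (d18 1->6) — executes, giving 0 — identical to its old value.
  d23: dirty, but its reads are unchanged (d21 unchanged); cached 0 stands.

Note the absorption at d21: it re-runs yet its value is the same, leaving the output's value untouched.

Demanding d23 again yields 0.
2 derived signals run: d18, d21.
The nodes whose values change: s5, d18.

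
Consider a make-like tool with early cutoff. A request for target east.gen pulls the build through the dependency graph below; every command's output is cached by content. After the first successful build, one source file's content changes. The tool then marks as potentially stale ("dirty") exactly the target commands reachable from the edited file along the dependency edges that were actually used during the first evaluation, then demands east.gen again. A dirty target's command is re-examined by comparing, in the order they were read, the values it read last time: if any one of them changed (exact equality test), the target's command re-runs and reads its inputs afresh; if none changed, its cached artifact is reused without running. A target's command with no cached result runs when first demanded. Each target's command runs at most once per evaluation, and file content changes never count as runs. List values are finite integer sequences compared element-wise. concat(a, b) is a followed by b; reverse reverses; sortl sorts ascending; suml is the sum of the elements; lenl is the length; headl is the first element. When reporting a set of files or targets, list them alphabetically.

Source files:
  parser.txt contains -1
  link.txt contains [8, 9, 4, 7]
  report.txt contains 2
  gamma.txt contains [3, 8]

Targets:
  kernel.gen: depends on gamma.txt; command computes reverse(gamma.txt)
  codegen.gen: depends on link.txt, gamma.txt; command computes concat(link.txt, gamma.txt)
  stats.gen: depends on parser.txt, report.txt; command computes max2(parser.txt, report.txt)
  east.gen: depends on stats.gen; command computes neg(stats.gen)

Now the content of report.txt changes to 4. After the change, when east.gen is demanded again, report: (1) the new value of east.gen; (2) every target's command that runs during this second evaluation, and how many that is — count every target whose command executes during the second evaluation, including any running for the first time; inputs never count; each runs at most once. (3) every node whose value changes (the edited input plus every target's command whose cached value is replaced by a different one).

First demand of the output computes:
  stats.gen = max2(-1, 2) = 2
  east.gen = neg(2) = -2

After the edit, cleaning proceeds:
  stats.gen: a read changed (report.txt 2->4) — executes, giving 4.
  east.gen: a read changed (stats.gen 2->4) — executes, giving -4.

Demanding east.gen again yields -4.
2 target commands run: east.gen, stats.gen.
The nodes whose values change: east.gen, report.txt, stats.gen.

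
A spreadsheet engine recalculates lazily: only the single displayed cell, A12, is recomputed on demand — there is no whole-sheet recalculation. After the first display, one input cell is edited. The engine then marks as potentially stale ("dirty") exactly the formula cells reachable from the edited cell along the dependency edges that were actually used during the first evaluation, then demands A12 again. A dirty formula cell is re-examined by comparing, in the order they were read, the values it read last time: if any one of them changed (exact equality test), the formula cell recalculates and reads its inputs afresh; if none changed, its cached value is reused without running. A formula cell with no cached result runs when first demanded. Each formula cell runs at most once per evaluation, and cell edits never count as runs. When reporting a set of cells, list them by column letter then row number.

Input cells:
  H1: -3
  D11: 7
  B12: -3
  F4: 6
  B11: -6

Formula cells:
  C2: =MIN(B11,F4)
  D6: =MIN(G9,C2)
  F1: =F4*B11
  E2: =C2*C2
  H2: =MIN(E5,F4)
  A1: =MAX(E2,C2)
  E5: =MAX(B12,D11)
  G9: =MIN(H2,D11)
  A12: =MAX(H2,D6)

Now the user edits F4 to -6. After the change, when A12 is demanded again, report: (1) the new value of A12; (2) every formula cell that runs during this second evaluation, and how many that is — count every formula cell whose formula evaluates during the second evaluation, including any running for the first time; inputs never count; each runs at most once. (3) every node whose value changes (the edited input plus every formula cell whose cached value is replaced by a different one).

New value of A12: -6.
Formula cells that run: A12, C2, D6, G9, H2 — 5 in total.
Values that change: A12, F4, G9, H2.

First evaluation (everything demanded from the output):
  C2 = MIN(-6, 6) = -6
  E5 = MAX(-3, 7) = 7
  H2 = MIN(7, 6) = 6
  G9 = MIN(6, 7) = 6
  D6 = MIN(6, -6) = -6
  A12 = MAX(6, -6) = 6

Propagation after the edit:
  C2: runs — F4 6->-6; result -6 (same value as before).
  H2: runs — F4 6->-6; result -6.
  G9: runs — H2 6->-6; result -6.
  D6: runs — G9 6->-6; result -6 (same value as before).
  A12: runs — H2 6->-6; result -6.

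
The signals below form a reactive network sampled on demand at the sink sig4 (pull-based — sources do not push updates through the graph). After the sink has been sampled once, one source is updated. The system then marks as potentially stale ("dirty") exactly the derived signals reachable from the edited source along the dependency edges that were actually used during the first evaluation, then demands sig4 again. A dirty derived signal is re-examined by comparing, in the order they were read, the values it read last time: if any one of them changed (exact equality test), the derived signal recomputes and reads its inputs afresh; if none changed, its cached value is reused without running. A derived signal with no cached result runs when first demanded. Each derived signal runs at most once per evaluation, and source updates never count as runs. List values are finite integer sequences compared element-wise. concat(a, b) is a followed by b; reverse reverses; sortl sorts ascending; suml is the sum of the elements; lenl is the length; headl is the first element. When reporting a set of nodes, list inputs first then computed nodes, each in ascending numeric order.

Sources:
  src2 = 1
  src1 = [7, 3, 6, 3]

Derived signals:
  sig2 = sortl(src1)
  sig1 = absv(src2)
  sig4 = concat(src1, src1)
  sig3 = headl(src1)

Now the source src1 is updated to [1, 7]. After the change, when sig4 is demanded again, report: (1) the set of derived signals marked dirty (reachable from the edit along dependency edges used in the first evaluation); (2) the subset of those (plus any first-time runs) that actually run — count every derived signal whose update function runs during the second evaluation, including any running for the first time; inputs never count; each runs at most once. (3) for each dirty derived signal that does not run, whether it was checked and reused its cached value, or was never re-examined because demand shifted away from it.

Initial pass — values computed on the first demand:
  sig4 = concat([7, 3, 6, 3], [7, 3, 6, 3]) = [7, 3, 6, 3, 7, 3, 6, 3]

Second demand — change propagation:
  sig4: re-runs because src1 [7, 3, 6, 3]->[1, 7]; src1 [7, 3, 6, 3]->[1, 7]; new result [1, 7, 1, 7].

Dirty set: sig4.
Run set: sig4 (1 run).
All dirty derived signals ended up running.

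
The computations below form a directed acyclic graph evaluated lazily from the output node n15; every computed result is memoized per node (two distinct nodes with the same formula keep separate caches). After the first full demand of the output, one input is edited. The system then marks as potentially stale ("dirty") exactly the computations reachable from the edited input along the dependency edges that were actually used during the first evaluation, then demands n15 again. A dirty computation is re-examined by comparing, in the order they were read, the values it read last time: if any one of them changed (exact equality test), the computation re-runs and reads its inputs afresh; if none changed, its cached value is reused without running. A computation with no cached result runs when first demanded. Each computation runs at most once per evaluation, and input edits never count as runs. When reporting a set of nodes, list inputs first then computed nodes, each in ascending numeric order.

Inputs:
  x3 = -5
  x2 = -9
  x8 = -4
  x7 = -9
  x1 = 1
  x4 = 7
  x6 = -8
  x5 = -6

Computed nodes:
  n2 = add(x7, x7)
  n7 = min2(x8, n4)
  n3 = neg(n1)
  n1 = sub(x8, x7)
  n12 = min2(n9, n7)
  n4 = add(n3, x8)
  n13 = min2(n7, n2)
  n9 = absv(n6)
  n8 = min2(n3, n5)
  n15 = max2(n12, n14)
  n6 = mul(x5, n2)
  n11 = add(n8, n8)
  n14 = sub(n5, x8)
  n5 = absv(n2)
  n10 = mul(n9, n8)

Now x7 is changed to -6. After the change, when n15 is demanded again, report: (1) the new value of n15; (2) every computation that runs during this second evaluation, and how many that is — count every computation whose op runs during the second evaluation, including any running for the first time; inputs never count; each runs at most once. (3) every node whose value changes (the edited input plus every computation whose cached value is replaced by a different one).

First demand of the output computes:
  n1 = sub(-4, -9) = 5
  n2 = add(-9, -9) = -18
  n3 = neg(5) = -5
  n4 = add(-5, -4) = -9
  n5 = absv(-18) = 18
  n6 = mul(-6, -18) = 108
  n7 = min2(-4, -9) = -9
  n9 = absv(108) = 108
  n12 = min2(108, -9) = -9
  n14 = sub(18, -4) = 22
  n15 = max2(-9, 22) = 22

After the edit, cleaning proceeds:
  n1: a read changed (x7 -9->-6) — executes, giving 2.
  n2: a read changed (x7 -9->-6; x7 -9->-6) — executes, giving -12.
  n3: a read changed (n1 5->2) — executes, giving -2.
  n4: a read changed (n3 -5->-2) — executes, giving -6.
  n5: a read changed (n2 -18->-12) — executes, giving 12.
  n6: a read changed (n2 -18->-12) — executes, giving 72.
  n7: a read changed (n4 -9->-6) — executes, giving -6.
  n9: a read changed (n6 108->72) — executes, giving 72.
  n12: a read changed (n9 108->72; n7 -9->-6) — executes, giving -6.
  n14: a read changed (n5 18->12) — executes, giving 16.
  n15: a read changed (n12 -9->-6; n14 22->16) — executes, giving 16.

Demanding n15 again yields 16.
11 computations run: n1, n2, n3, n4, n5, n6, n7, n9, n12, n14, n15.
The nodes whose values change: x7, n1, n2, n3, n4, n5, n6, n7, n9, n12, n14, n15.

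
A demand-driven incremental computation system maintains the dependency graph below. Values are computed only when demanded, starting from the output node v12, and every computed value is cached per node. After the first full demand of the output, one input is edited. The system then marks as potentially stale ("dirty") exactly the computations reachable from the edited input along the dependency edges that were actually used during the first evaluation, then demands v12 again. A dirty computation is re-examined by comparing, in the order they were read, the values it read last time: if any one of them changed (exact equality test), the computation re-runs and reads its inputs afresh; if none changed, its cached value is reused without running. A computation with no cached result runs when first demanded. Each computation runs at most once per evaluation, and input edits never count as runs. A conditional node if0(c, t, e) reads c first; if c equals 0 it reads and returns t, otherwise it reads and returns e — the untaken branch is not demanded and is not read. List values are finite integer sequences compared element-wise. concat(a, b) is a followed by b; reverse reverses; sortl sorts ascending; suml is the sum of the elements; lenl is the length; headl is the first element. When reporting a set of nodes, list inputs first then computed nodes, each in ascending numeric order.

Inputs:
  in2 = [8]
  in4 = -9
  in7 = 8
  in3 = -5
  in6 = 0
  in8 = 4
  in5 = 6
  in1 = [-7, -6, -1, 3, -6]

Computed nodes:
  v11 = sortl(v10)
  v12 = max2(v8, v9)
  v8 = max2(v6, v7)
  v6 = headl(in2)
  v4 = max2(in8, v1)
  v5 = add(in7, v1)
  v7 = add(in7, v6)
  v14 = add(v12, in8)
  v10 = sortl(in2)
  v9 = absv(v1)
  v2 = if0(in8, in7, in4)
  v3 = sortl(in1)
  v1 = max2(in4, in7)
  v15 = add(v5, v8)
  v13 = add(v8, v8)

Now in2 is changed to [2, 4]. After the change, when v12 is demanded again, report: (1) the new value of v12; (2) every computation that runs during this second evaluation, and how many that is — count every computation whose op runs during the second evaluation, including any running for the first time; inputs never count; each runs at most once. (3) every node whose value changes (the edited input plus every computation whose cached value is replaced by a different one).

New value of v12: 10.
Computations that run: v6, v7, v8, v12 — 4 in total.
Values that change: in2, v6, v7, v8, v12.

First evaluation (everything demanded from the output):
  v1 = max2(-9, 8) = 8
  v6 = headl([8]) = 8
  v7 = add(8, 8) = 16
  v8 = max2(8, 16) = 16
  v9 = absv(8) = 8
  v12 = max2(16, 8) = 16

Propagation after the edit:
  v6: runs — in2 [8]->[2, 4]; result 2.
  v7: runs — v6 8->2; result 10.
  v8: runs — v6 8->2; v7 16->10; result 10.
  v12: runs — v8 16->10; result 10.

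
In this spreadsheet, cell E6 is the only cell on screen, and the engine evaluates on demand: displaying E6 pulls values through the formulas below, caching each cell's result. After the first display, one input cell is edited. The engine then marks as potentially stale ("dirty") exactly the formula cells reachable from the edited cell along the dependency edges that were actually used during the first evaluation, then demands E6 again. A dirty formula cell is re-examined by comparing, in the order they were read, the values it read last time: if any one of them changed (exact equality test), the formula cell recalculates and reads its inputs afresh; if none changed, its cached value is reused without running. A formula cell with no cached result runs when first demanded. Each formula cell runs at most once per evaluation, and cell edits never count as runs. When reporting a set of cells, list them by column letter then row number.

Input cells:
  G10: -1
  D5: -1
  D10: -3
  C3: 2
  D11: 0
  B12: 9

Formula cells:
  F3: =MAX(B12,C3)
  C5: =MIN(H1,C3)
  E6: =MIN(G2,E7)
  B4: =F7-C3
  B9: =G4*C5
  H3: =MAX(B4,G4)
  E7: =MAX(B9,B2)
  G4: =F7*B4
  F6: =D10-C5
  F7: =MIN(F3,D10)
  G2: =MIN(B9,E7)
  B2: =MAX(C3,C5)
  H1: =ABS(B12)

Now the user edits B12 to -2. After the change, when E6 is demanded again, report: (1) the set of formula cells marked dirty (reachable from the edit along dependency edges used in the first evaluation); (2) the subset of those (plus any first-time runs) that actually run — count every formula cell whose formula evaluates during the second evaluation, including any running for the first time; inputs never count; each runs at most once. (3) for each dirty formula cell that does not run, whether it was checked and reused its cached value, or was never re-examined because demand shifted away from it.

Dirty set: B2, B4, B9, C5, E6, E7, F3, F7, G2, G4, H1.
Run set: C5, F3, F7, H1 (4 run).
Re-examined without running (cache reused): B2, B4, B9, E6, E7, G2, G4.
The important point: at B4 every value read last time is unchanged, so the dirty flag clears without a run.

Initial pass — values computed on the first demand:
  F3 = MAX(9, 2) = 9
  F7 = MIN(9, -3) = -3
  B4 = -3 - 2 = -5
  G4 = -3 * -5 = 15
  H1 = ABS(9) = 9
  C5 = MIN(9, 2) = 2
  B2 = MAX(2, 2) = 2
  B9 = 15 * 2 = 30
  E7 = MAX(30, 2) = 30
  G2 = MIN(30, 30) = 30
  E6 = MIN(30, 30) = 30

Second demand — change propagation:
  F3: re-runs because B12 9->-2; new result 2.
  F7: re-runs because F3 9->2; new result -3 (unchanged).
  B4: re-examined; everything it read last time is the same (F7 unchanged, C3 unchanged) — cache -5 kept, no run.
  G4: re-examined; everything it read last time is the same (F7 unchanged, B4 unchanged) — cache 15 kept, no run.
  H1: re-runs because B12 9->-2; new result 2.
  C5: re-runs because H1 9->2; new result 2 (unchanged).
  B2: re-examined; everything it read last time is the same (C3 unchanged, C5 unchanged) — cache 2 kept, no run.
  B9: re-examined; everything it read last time is the same (G4 unchanged, C5 unchanged) — cache 30 kept, no run.
  E7: re-examined; everything it read last time is the same (B9 unchanged, B2 unchanged) — cache 30 kept, no run.
  G2: re-examined; everything it read last time is the same (B9 unchanged, E7 unchanged) — cache 30 kept, no run.
  E6: re-examined; everything it read last time is the same (G2 unchanged, E7 unchanged) — cache 30 kept, no run.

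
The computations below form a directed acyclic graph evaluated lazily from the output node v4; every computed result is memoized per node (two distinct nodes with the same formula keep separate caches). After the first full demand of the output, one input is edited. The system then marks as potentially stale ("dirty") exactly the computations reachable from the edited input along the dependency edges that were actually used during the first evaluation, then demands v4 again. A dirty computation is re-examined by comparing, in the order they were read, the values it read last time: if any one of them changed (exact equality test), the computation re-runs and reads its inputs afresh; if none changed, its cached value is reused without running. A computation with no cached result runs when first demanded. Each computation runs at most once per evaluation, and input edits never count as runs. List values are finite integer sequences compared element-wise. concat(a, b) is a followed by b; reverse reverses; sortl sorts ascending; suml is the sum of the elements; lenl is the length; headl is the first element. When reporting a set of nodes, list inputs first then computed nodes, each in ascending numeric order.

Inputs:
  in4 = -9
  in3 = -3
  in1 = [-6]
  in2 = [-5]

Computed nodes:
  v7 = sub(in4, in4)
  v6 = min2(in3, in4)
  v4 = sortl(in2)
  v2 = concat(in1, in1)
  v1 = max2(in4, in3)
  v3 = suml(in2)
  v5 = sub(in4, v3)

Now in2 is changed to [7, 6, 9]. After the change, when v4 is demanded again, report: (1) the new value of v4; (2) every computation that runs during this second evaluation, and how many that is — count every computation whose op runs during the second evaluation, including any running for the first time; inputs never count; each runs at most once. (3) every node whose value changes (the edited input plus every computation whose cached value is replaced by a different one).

Demanding v4 again yields [6, 7, 9].
1 computations run: v4.
The nodes whose values change: in2, v4.

First demand of the output computes:
  v4 = sortl([-5]) = [-5]

After the edit, cleaning proceeds:
  v4: a read changed (in2 [-5]->[7, 6, 9]) — executes, giving [6, 7, 9].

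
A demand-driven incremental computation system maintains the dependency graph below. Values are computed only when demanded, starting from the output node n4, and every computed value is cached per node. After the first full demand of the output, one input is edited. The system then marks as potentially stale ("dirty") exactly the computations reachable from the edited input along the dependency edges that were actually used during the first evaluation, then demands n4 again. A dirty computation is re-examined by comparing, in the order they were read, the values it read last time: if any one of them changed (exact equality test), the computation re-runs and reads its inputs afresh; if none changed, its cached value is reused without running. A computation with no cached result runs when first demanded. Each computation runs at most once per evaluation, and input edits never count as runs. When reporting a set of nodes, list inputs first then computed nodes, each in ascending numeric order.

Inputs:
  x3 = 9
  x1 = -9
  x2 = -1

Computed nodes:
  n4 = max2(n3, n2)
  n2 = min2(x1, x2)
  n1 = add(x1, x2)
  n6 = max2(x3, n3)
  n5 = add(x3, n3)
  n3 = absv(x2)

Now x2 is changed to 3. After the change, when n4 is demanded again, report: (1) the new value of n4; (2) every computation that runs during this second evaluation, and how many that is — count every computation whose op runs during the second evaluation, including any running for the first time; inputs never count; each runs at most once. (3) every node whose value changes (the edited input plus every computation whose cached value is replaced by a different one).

New value of n4: 3.
Computations that run: n2, n3, n4 — 3 in total.
Values that change: x2, n3, n4.

First evaluation (everything demanded from the output):
  n2 = min2(-9, -1) = -9
  n3 = absv(-1) = 1
  n4 = max2(1, -9) = 1

Propagation after the edit:
  n2: runs — x2 -1->3; result -9 (same value as before).
  n3: runs — x2 -1->3; result 3.
  n4: runs — n3 1->3; result 3.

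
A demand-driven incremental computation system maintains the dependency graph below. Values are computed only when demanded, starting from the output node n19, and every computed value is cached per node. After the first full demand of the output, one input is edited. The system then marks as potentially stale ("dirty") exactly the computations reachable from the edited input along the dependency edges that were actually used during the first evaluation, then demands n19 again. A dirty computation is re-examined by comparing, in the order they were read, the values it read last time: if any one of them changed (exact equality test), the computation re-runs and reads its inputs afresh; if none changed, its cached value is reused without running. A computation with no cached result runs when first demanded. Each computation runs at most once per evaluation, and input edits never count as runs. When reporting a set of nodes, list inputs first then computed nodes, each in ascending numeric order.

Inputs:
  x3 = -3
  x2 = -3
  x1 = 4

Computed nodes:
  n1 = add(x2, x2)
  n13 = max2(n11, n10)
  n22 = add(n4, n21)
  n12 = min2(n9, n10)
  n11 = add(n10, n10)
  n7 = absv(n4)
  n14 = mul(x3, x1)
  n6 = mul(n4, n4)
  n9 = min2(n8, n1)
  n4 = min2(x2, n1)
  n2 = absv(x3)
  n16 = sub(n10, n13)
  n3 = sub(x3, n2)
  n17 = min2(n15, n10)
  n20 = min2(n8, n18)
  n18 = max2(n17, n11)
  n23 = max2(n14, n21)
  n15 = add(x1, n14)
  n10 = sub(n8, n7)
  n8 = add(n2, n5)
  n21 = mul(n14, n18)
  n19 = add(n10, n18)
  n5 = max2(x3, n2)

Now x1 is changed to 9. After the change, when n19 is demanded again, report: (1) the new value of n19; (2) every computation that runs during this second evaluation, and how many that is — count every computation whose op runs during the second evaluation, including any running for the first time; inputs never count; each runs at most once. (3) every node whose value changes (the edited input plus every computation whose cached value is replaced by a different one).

First evaluation (everything demanded from the output):
  n1 = add(-3, -3) = -6
  n2 = absv(-3) = 3
  n4 = min2(-3, -6) = -6
  n5 = max2(-3, 3) = 3
  n7 = absv(-6) = 6
  n8 = add(3, 3) = 6
  n10 = sub(6, 6) = 0
  n11 = add(0, 0) = 0
  n14 = mul(-3, 4) = -12
  n15 = add(4, -12) = -8
  n17 = min2(-8, 0) = -8
  n18 = max2(-8, 0) = 0
  n19 = add(0, 0) = 0

Propagation after the edit:
  n14: runs — x1 4->9; result -27.
  n15: runs — x1 4->9; n14 -12->-27; result -18.
  n17: runs — n15 -8->-18; result -18.
  n18: runs — n17 -8->-18; result 0 (same value as before).
  n19: checked — values it read are unchanged (n10 unchanged, n18 unchanged); reused cached 0 without running.

Key observation: the change is absorbed at n18 — it re-runs but produces the same value, and the output's value is unchanged.

New value of n19: 0.
Computations that run: n14, n15, n17, n18 — 4 in total.
Values that change: x1, n14, n15, n17.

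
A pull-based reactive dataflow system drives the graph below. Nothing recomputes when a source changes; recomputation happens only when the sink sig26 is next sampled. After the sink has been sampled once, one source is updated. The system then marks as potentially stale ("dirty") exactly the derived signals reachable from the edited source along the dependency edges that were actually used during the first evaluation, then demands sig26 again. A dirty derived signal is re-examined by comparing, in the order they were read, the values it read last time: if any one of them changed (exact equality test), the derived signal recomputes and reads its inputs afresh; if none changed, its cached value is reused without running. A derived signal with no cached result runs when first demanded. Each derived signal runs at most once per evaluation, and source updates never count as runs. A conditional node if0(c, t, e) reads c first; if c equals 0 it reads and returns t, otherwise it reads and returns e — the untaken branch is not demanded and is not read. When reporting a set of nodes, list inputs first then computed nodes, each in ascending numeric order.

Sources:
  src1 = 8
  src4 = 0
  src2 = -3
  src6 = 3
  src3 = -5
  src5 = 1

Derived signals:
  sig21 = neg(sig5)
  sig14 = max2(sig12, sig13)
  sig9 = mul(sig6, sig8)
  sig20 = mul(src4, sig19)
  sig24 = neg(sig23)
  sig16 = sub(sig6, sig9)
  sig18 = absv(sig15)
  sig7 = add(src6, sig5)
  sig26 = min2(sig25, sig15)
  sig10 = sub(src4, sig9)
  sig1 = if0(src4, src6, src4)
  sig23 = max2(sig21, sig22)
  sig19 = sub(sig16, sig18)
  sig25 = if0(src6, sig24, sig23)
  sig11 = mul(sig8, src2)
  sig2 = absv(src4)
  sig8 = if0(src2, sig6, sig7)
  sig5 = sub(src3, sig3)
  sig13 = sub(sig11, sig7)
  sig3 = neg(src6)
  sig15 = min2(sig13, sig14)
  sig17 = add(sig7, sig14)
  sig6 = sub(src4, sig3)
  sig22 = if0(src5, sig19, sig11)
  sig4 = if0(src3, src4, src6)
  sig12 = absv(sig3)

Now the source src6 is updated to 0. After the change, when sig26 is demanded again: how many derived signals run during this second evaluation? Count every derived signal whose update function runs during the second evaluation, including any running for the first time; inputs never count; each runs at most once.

Derived signals that run: sig3, sig5, sig7, sig8, sig11, sig12, sig13, sig14, sig15, sig21, sig22, sig23, sig24, sig25, sig26 — 15 in total.
Key observation: a condition flipped, so demand reaches new nodes — sig24 runs for the first time.

First evaluation (everything demanded from the output):
  sig3 = neg(3) = -3
  sig5 = sub(-5, -3) = -2
  sig7 = add(3, -2) = 1
  sig8 = if0(src2=-3 -> else branch sig7) = 1
  sig11 = mul(1, -3) = -3
  sig12 = absv(-3) = 3
  sig13 = sub(-3, 1) = -4
  sig14 = max2(3, -4) = 3
  sig15 = min2(-4, 3) = -4
  sig21 = neg(-2) = 2
  sig22 = if0(src5=1 -> else branch sig11) = -3
  sig23 = max2(2, -3) = 2
  sig25 = if0(src6=3 -> else branch sig23) = 2
  sig26 = min2(2, -4) = -4

Propagation after the edit:
  sig3: runs — src6 3->0; result 0.
  sig5: runs — sig3 -3->0; result -5.
  sig7: runs — src6 3->0; sig5 -2->-5; result -5.
  sig8: runs — sig7 1->-5; result -5.
  sig11: runs — sig8 1->-5; result 15.
  sig12: runs — sig3 -3->0; result 0.
  sig13: runs — sig11 -3->15; sig7 1->-5; result 20.
  sig14: runs — sig12 3->0; sig13 -4->20; result 20.
  sig15: runs — sig13 -4->20; sig14 3->20; result 20.
  sig21: runs — sig5 -2->-5; result 5.
  sig22: runs — sig11 -3->15; result 15.
  sig23: runs — sig21 2->5; sig22 -3->15; result 15.
  sig24: demanded for the first time — runs, produces -15.
  sig25: runs — src6 3->0; sig23 2->15; result -15.
  sig26: runs — sig25 2->-15; sig15 -4->20; result -15.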